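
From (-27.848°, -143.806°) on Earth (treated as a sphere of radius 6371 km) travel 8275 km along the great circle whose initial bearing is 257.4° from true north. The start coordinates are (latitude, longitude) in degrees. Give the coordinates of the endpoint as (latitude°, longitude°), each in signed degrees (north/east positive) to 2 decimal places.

-18.14°, 134.63°

Angular distance δ = d/R = 8275/6371 = 1.29885 rad; initial bearing θ = 4.4925 rad.
sin φ₂ = sin φ₁ cos δ + cos φ₁ sin δ cos θ = (-0.4671)(0.2686) + (0.8842)(0.9633)(-0.2181) = -0.3113, so φ₂ = -18.14°.
Δλ = atan2(sin θ sin δ cos φ₁, cos δ − sin φ₁ sin φ₂) = atan2(-0.8312, 0.1232) = -81.569°.
λ₂ = -143.806° − 81.569° = -225.37° → 134.63° after wrapping to (−180°, 180°].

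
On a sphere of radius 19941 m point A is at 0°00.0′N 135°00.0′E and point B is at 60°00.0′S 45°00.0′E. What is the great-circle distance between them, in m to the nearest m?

31323 m

Let φ₁ = 0.0000 rad, φ₂ = -1.0472 rad, and Δλ = -1.5708 rad.
cos c = sin φ₁ sin φ₂ + cos φ₁ cos φ₂ cos Δλ = (0.0000)(-0.8660) + (1.0000)(0.5000)(0.0000) = 0.00000,
so c = arccos(0.00000) = 1.57080 rad.
Distance = R·c = 19941 × 1.5708 ≈ 31323 m.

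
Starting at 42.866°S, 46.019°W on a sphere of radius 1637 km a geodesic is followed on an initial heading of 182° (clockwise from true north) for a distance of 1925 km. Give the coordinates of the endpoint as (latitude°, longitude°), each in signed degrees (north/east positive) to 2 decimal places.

Angular distance δ = d/R = 1925/1637 = 1.17593 rad; initial bearing θ = 3.1765 rad.
sin φ₂ = sin φ₁ cos δ + cos φ₁ sin δ cos θ = (-0.6803)(0.3847) + (0.7329)(0.9230)(-0.9994) = -0.9378, so φ₂ = -69.69°.
Δλ = atan2(sin θ sin δ cos φ₁, cos δ − sin φ₁ sin φ₂) = atan2(-0.0236, -0.2533) = -174.675°.
λ₂ = -46.019° − 174.675° = -220.69° → 139.31° after wrapping to (−180°, 180°].

-69.69°, 139.31°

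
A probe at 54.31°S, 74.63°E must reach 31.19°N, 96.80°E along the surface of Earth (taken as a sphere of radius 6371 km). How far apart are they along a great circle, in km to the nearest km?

Let φ₁ = -0.9479 rad, φ₂ = 0.5444 rad, and Δλ = 0.3869 rad.
cos c = sin φ₁ sin φ₂ + cos φ₁ cos φ₂ cos Δλ = (-0.8122)(0.5179) + (0.5834)(0.8555)(0.9261) = 0.04156,
so c = arccos(0.04156) = 1.52922 rad.
Distance = R·c = 6371 × 1.5292 ≈ 9743 km.

9743 km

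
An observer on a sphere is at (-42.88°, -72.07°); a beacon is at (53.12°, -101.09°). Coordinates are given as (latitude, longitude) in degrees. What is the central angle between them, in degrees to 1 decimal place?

With latitudes φ₁ = -42.880°, φ₂ = 53.120° and longitude difference Δλ = -29.020°:
cos c = sin φ₁ sin φ₂ + cos φ₁ cos φ₂ cos Δλ = (-0.6805)(0.7999) + (0.7328)(0.6001)(0.8745) = -0.15974,
so c = arccos(-0.15974) = 1.73123 rad.
So the angular separation is 99.2°.

99.2°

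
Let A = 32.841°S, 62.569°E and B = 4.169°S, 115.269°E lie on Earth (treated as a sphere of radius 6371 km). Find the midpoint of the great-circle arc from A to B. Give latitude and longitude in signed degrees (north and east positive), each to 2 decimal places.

-20.46°, 91.35°

Central angle δ = 0.9918 rad. Interpolating on the sphere with fraction f = 0.5:
P = [sin((1−f)δ)·A + sin(fδ)·B] / sin δ = 0.5685·A + 0.5685·B in Cartesian coordinates,
giving P = (-0.0220, 0.9366, -0.3496), i.e. latitude -20.46°, longitude 91.35°.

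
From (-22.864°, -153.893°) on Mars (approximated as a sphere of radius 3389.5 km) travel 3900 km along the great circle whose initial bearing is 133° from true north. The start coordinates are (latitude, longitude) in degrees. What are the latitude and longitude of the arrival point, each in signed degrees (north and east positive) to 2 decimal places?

-47.08°, -75.24°

Angular distance δ = d/R = 3900/3389.5 = 1.15061 rad; initial bearing θ = 2.3213 rad.
sin φ₂ = sin φ₁ cos δ + cos φ₁ sin δ cos θ = (-0.3885)(0.4079) + (0.9214)(0.9130)(-0.6820) = -0.7322, so φ₂ = -47.08°.
Δλ = atan2(sin θ sin δ cos φ₁, cos δ − sin φ₁ sin φ₂) = atan2(0.6153, 0.1234) = 78.658°.
λ₂ = -153.893° + 78.658° = -75.24°.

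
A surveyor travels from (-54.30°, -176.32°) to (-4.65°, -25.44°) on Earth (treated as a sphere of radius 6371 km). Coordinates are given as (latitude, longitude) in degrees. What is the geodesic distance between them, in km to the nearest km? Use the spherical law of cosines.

12926 km

In radians: φ₁ = -0.9477, φ₂ = -0.0812, Δλ = 150.880° = 2.6334 rad.
cos c = sin φ₁ sin φ₂ + cos φ₁ cos φ₂ cos Δλ = (-0.8121)(-0.0811) + (0.5835)(0.9967)(-0.8736) = -0.44227,
so c = arccos(-0.44227) = 2.02892 rad.
Distance = R·c = 6371 × 2.0289 ≈ 12926 km.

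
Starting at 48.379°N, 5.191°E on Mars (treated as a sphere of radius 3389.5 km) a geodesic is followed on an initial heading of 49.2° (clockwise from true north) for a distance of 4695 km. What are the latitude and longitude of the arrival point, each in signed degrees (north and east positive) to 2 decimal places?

Angular distance δ = d/R = 4695/3389.5 = 1.38516 rad; initial bearing θ = 0.8587 rad.
sin φ₂ = sin φ₁ cos δ + cos φ₁ sin δ cos θ = (0.7476)(0.1846) + (0.6642)(0.9828)(0.6534) = 0.5645, so φ₂ = 34.37°.
Δλ = atan2(sin θ sin δ cos φ₁, cos δ − sin φ₁ sin φ₂) = atan2(0.4942, -0.2374) = 115.664°.
λ₂ = 5.191° + 115.664° = 120.86°.

34.37°, 120.86°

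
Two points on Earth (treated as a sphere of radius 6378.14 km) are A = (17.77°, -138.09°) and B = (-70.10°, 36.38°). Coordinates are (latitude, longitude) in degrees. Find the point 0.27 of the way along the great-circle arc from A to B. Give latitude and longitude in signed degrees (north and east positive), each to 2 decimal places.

-16.64°, -136.69°

Central angle δ = 2.2264 rad. Interpolating on the sphere with fraction f = 0.27:
P = [sin((1−f)δ)·A + sin(fδ)·B] / sin δ = 1.2596·A + 0.7135·B in Cartesian coordinates,
giving P = (-0.6972, -0.6572, -0.2864), i.e. latitude -16.64°, longitude -136.69°.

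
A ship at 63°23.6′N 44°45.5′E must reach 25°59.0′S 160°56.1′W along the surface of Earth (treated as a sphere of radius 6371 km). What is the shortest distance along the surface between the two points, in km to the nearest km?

15454 km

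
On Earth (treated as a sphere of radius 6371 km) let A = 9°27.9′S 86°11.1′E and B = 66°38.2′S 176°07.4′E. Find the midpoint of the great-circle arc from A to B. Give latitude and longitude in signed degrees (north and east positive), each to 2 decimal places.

Central angle δ = 1.4188 rad. Interpolating on the sphere with fraction f = 0.5:
P = [sin((1−f)δ)·A + sin(fδ)·B] / sin δ = 0.6590·A + 0.6590·B in Cartesian coordinates,
giving P = (-0.2175, 0.6662, -0.7133), i.e. latitude -45.51°, longitude 108.08°.

-45.51°, 108.08°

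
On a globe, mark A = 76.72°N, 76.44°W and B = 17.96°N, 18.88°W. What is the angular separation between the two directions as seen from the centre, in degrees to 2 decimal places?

65.33°

With latitudes φ₁ = 76.720°, φ₂ = 17.960° and longitude difference Δλ = 57.560°:
Haversine: a = sin²(Δφ/2) + cos φ₁ cos φ₂ sin²(Δλ/2) = 0.2407 + (0.2297)(0.9513)(0.2318) = 0.29134.
Central angle c = 2·arcsin(√a) = 1.14030 rad.
So the angular separation is 65.33°.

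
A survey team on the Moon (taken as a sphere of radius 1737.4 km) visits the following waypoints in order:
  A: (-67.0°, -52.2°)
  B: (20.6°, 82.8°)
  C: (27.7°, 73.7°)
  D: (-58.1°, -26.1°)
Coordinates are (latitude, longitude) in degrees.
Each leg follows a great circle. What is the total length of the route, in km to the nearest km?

Leg A→B: central angle 2.1926 rad, distance 3809.4 km.
Leg B→C: central angle 0.1905 rad, distance 331.1 km.
Leg C→D: central angle 2.0649 rad, distance 3587.6 km.
Total: 3809.4 + 331.1 + 3587.6 ≈ 7728 km.

7728 km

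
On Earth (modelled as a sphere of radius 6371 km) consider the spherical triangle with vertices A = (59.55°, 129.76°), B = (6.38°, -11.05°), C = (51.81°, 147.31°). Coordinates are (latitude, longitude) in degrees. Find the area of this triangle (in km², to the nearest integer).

Side lengths (central angles): a = 2.0758, b = 0.2181, c = 1.8698 rad; semiperimeter s = 2.0818.
By l'Huilier's theorem, tan(E/4) = √[tan(s/2) tan((s−a)/2) tan((s−b)/2) tan((s−c)/2)], giving spherical excess E = 0.1089 rad.
Area = E·R² = 0.1089 × (6371)² ≈ 4420489 km².

4420489 km²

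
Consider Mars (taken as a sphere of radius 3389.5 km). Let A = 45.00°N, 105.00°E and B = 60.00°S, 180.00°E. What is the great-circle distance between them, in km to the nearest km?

7181 km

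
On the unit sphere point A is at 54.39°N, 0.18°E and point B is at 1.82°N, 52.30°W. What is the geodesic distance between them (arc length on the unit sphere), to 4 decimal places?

1.1807

In radians: φ₁ = 0.9493, φ₂ = 0.0318, Δλ = -52.480° = -0.9159 rad.
cos c = sin φ₁ sin φ₂ + cos φ₁ cos φ₂ cos Δλ = (0.8130)(0.0318) + (0.5823)(0.9995)(0.6090) = 0.38026,
so c = arccos(0.38026) = 1.18072 rad.
On the unit sphere the arc length equals the central angle: 1.1807.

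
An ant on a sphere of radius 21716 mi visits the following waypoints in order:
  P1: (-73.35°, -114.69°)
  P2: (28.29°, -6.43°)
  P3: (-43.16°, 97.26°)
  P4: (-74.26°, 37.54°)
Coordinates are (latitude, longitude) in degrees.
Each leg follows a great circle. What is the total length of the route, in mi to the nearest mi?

106637 mi

Leg P1→P2: central angle 2.1331 rad, distance 46321.9 mi.
Leg P2→P3: central angle 2.0671 rad, distance 44889.8 mi.
Leg P3→P4: central angle 0.7103 rad, distance 15425.0 mi.
Total: 46321.9 + 44889.8 + 15425.0 ≈ 106637 mi.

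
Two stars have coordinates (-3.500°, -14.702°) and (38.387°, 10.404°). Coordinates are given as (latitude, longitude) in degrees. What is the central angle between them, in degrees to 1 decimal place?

47.9°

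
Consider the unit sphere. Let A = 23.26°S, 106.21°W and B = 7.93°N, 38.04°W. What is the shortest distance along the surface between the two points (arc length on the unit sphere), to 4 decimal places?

Let φ₁ = -0.4060 rad, φ₂ = 0.1384 rad, and Δλ = 1.1898 rad.
Haversine: a = sin²(Δφ/2) + cos φ₁ cos φ₂ sin²(Δλ/2) = 0.0723 + (0.9187)(0.9904)(0.3141) = 0.35806.
Central angle c = 2·arcsin(√a) = 1.28296 rad.
On the unit sphere the arc length equals the central angle: 1.2830.

1.2830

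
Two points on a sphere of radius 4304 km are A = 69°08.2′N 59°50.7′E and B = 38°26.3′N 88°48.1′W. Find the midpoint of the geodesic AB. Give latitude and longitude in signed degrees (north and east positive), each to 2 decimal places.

71.73°, -67.66°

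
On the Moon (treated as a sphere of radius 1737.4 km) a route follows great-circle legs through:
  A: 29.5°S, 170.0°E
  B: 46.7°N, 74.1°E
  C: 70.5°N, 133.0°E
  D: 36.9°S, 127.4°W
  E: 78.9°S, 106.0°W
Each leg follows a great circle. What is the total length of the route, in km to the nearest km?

Leg A→B: central angle 2.0039 rad, distance 3481.7 km.
Leg B→C: central angle 0.6363 rad, distance 1105.6 km.
Leg C→D: central angle 2.2275 rad, distance 3870.0 km.
Leg D→E: central angle 0.7488 rad, distance 1300.9 km.
Total: 3481.7 + 1105.6 + 3870.0 + 1300.9 ≈ 9758 km.

9758 km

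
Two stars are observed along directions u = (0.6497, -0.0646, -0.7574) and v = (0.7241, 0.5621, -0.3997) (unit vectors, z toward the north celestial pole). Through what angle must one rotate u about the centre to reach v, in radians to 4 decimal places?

0.7424 rad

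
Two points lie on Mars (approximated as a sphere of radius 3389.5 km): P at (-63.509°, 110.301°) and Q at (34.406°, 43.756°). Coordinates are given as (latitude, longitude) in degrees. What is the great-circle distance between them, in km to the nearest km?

Let φ₁ = -1.1084 rad, φ₂ = 0.6005 rad, and Δλ = -1.1614 rad.
cos c = sin φ₁ sin φ₂ + cos φ₁ cos φ₂ cos Δλ = (-0.8950)(0.5651) + (0.4461)(0.8251)(0.3980) = -0.35924,
so c = arccos(-0.35924) = 1.93825 rad.
Distance = R·c = 3389.5 × 1.9383 ≈ 6570 km.

6570 km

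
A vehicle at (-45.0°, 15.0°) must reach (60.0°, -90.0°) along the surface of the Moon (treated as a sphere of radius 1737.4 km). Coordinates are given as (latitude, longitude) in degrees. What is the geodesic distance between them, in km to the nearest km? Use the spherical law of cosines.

Let φ₁ = -0.7854 rad, φ₂ = 1.0472 rad, and Δλ = -1.8326 rad.
cos c = sin φ₁ sin φ₂ + cos φ₁ cos φ₂ cos Δλ = (-0.7071)(0.8660) + (0.7071)(0.5000)(-0.2588) = -0.70388,
so c = arccos(-0.70388) = 2.35164 rad.
Distance = R·c = 1737.4 × 2.3516 ≈ 4086 km.

4086 km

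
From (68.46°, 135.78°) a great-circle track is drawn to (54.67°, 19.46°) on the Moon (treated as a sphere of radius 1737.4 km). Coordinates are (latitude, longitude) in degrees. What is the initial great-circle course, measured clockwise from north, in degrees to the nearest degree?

316°

With φ₁ = 1.1949, φ₂ = 0.9542, Δλ = -2.0302 rad, the forward-azimuth formula gives
θ = atan2( sin Δλ cos φ₂ , cos φ₁ sin φ₂ − sin φ₁ cos φ₂ cos Δλ ) = atan2(-0.5183, 0.5380) = -43.93°.
Adding 360° brings this into [0°, 360°): 316°.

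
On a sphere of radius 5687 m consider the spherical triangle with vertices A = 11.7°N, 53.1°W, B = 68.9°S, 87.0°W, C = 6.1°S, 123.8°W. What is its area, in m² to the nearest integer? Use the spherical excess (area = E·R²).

Side lengths (central angles): a = 1.1748, b = 1.2658, c = 1.4672 rad; semiperimeter s = 1.9539.
By l'Huilier's theorem, tan(E/4) = √[tan(s/2) tan((s−a)/2) tan((s−b)/2) tan((s−c)/2)], giving spherical excess E = 0.9140 rad.
Area = E·R² = 0.9140 × (5687)² ≈ 29561654 m².

29561654 m²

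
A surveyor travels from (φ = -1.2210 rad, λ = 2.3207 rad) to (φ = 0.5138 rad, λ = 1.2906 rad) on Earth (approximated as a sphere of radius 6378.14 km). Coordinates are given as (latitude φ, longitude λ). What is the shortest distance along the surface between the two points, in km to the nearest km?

12016 km

In radians: φ₁ = -1.2210, φ₂ = 0.5138, Δλ = -59.020° = -1.0301 rad.
cos c = sin φ₁ sin φ₂ + cos φ₁ cos φ₂ cos Δλ = (-0.9394)(0.4915) + (0.3427)(0.8709)(0.5147) = -0.30810,
so c = arccos(-0.30810) = 1.88399 rad.
Distance = R·c = 6378.14 × 1.8840 ≈ 12016 km.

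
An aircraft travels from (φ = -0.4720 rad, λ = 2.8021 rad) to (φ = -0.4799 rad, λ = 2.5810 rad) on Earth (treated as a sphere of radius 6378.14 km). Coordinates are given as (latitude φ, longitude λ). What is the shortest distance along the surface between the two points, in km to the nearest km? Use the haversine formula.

1254 km

With latitudes φ₁ = -27.044°, φ₂ = -27.496° and longitude difference Δλ = -12.668°:
Haversine: a = sin²(Δφ/2) + cos φ₁ cos φ₂ sin²(Δλ/2) = 0.0000 + (0.8907)(0.8870)(0.0122) = 0.00963.
Central angle c = 2·arcsin(√a) = 0.19660 rad.
Distance = R·c = 6378.14 × 0.1966 ≈ 1254 km.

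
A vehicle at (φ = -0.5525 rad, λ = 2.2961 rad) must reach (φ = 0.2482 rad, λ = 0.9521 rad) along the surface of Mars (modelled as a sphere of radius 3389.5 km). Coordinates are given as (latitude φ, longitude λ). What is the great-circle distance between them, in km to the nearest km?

5132 km

In radians: φ₁ = -0.5525, φ₂ = 0.2482, Δλ = -77.006° = -1.3440 rad.
cos c = sin φ₁ sin φ₂ + cos φ₁ cos φ₂ cos Δλ = (-0.5248)(0.2457) + (0.8512)(0.9694)(0.2249) = 0.05661,
so c = arccos(0.05661) = 1.51416 rad.
Distance = R·c = 3389.5 × 1.5142 ≈ 5132 km.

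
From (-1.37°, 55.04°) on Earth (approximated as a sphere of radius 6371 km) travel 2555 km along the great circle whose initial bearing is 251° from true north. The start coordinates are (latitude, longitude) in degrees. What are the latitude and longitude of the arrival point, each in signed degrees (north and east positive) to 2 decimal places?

-8.57°, 33.12°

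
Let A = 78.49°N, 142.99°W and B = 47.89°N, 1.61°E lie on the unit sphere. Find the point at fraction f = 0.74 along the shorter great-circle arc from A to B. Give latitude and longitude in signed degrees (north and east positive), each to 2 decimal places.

61.17°, -2.46°

Central angle δ = 0.9048 rad. Interpolating on the sphere with fraction f = 0.74:
P = [sin((1−f)δ)·A + sin(fδ)·B] / sin δ = 0.2964·A + 0.7893·B in Cartesian coordinates,
giving P = (0.4818, -0.0207, 0.8760), i.e. latitude 61.17°, longitude -2.46°.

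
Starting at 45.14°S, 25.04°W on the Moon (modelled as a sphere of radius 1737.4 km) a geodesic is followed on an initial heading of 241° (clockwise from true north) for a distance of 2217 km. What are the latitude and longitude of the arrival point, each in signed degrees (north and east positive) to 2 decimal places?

-32.22°, -123.46°

Angular distance δ = d/R = 2217/1737.4 = 1.27604 rad; initial bearing θ = 4.2062 rad.
sin φ₂ = sin φ₁ cos δ + cos φ₁ sin δ cos θ = (-0.7088)(0.2905) + (0.7054)(0.9569)(-0.4848) = -0.5331, so φ₂ = -32.22°.
Δλ = atan2(sin θ sin δ cos φ₁, cos δ − sin φ₁ sin φ₂) = atan2(-0.5903, -0.0874) = -98.422°.
λ₂ = -25.040° − 98.422° = -123.46°.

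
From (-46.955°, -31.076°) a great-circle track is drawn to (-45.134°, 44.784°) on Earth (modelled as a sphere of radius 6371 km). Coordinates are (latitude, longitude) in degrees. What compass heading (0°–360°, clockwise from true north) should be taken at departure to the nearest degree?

118°

Δλ = 75.860° = 1.3240 rad.
y = sin Δλ · cos φ₂ = (0.9697)(0.7055) = 0.6841
x = cos φ₁ sin φ₂ − sin φ₁ cos φ₂ cos Δλ = (0.6826)(-0.7088) − (-0.7308)(0.7055)(0.2443) = -0.3578
θ = atan2(y, x) = 117.61°, so the bearing is 118°.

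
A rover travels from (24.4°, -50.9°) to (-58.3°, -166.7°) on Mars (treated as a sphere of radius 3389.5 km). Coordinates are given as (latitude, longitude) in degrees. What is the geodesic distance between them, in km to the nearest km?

7338 km

In radians: φ₁ = 0.4259, φ₂ = -1.0175, Δλ = -115.800° = -2.0211 rad.
cos c = sin φ₁ sin φ₂ + cos φ₁ cos φ₂ cos Δλ = (0.4131)(-0.8508) + (0.9107)(0.5255)(-0.4352) = -0.55975,
so c = arccos(-0.55975) = 2.16488 rad.
Distance = R·c = 3389.5 × 2.1649 ≈ 7338 km.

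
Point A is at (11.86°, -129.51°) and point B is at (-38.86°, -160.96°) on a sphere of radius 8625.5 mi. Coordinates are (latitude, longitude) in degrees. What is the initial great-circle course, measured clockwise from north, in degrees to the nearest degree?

208°

Δλ = -31.450° = -0.5489 rad.
y = sin Δλ · cos φ₂ = (-0.5218)(0.7787) = -0.4063
x = cos φ₁ sin φ₂ − sin φ₁ cos φ₂ cos Δλ = (0.9787)(-0.6274) − (0.2055)(0.7787)(0.8531) = -0.7506
θ = atan2(y, x) = -151.57°; adding 360° gives 208°.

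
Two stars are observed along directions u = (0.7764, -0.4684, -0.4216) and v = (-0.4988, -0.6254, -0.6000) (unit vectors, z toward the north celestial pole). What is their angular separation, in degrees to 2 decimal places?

u·v = 0.1586; |u| = 1.0000, |v| = 1.0000.
cos θ = (u·v)/(|u||v|) = 0.1586, so θ = 80.87°.

80.87°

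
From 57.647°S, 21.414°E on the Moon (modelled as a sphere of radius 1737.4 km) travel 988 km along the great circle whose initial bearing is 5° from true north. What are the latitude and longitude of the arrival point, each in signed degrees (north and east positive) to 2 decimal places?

-25.13°, 24.39°

Angular distance δ = d/R = 988/1737.4 = 0.56867 rad; initial bearing θ = 0.0873 rad.
sin φ₂ = sin φ₁ cos δ + cos φ₁ sin δ cos θ = (-0.8448)(0.8426) + (0.5351)(0.5385)(0.9962) = -0.4247, so φ₂ = -25.13°.
Δλ = atan2(sin θ sin δ cos φ₁, cos δ − sin φ₁ sin φ₂) = atan2(0.0251, 0.4838) = 2.972°.
λ₂ = 21.414° + 2.972° = 24.39°.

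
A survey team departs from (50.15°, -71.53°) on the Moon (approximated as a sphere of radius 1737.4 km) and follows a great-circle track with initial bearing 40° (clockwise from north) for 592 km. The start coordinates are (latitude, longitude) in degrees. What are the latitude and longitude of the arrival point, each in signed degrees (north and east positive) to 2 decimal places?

Angular distance δ = d/R = 592/1737.4 = 0.34074 rad; initial bearing θ = 0.6981 rad.
sin φ₂ = sin φ₁ cos δ + cos φ₁ sin δ cos θ = (0.7677)(0.9425) + (0.6408)(0.3342)(0.7660) = 0.8876, so φ₂ = 62.58°.
Δλ = atan2(sin θ sin δ cos φ₁, cos δ − sin φ₁ sin φ₂) = atan2(0.1376, 0.2611) = 27.801°.
λ₂ = -71.530° + 27.801° = -43.73°.

62.58°, -43.73°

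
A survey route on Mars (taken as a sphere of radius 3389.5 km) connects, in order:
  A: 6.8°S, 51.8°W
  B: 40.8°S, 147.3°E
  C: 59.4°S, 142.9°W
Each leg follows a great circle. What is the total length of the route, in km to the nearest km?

10364 km

Leg A→B: central angle 2.2561 rad, distance 7647.1 km.
Leg B→C: central angle 0.8017 rad, distance 2717.4 km.
Total: 7647.1 + 2717.4 ≈ 10364 km.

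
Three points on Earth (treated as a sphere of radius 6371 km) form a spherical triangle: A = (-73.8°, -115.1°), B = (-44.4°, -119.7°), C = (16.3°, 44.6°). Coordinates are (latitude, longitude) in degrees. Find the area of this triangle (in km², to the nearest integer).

Side lengths (central angles): a = 2.5993, b = 2.1184, c = 0.5144 rad; semiperimeter s = 2.6161.
By l'Huilier's theorem, tan(E/4) = √[tan(s/2) tan((s−a)/2) tan((s−b)/2) tan((s−c)/2)], giving spherical excess E = 0.4683 rad.
Area = E·R² = 0.4683 × (6371)² ≈ 19008957 km².

19008957 km²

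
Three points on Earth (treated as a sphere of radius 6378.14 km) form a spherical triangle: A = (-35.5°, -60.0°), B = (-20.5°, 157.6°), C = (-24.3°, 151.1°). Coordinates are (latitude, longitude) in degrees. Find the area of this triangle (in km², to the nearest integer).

7694455 km²

Side lengths (central angles): a = 0.1241, b = 1.9784, c = 1.9832 rad; semiperimeter s = 2.0428.
By l'Huilier's theorem, tan(E/4) = √[tan(s/2) tan((s−a)/2) tan((s−b)/2) tan((s−c)/2)], giving spherical excess E = 0.1891 rad.
Area = E·R² = 0.1891 × (6378.14)² ≈ 7694455 km².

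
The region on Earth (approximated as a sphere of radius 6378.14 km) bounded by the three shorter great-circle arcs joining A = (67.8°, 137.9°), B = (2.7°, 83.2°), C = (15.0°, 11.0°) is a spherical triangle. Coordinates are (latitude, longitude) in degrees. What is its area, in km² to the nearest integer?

42559479 km²

Side lengths (central angles): a = 1.2586, b = 1.5503, c = 1.3060 rad; semiperimeter s = 2.0575.
By l'Huilier's theorem, tan(E/4) = √[tan(s/2) tan((s−a)/2) tan((s−b)/2) tan((s−c)/2)], giving spherical excess E = 1.0462 rad.
Area = E·R² = 1.0462 × (6378.14)² ≈ 42559479 km².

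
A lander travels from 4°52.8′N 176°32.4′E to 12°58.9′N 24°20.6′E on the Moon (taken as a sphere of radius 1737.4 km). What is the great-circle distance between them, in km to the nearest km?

4461 km

With latitudes φ₁ = 4.880°, φ₂ = 12.982° and longitude difference Δλ = -152.197°:
Haversine: a = sin²(Δφ/2) + cos φ₁ cos φ₂ sin²(Δλ/2) = 0.0050 + (0.9964)(0.9744)(0.9423) = 0.91986.
Central angle c = 2·arcsin(√a) = 2.56755 rad.
Distance = R·c = 1737.4 × 2.5675 ≈ 4461 km.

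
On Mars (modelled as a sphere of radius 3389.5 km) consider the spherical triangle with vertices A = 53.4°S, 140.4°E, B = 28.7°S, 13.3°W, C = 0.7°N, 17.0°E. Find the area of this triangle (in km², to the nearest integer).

9695393 km²

Side lengths (central angles): a = 0.7206, b = 1.9156, c = 1.6542 rad; semiperimeter s = 2.1452.
By l'Huilier's theorem, tan(E/4) = √[tan(s/2) tan((s−a)/2) tan((s−b)/2) tan((s−c)/2)], giving spherical excess E = 0.8439 rad.
Area = E·R² = 0.8439 × (3389.5)² ≈ 9695393 km².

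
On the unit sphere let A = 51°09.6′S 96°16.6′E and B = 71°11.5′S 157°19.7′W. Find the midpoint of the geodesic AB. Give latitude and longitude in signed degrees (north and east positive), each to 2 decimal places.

Central angle δ = 0.8227 rad. Interpolating on the sphere with fraction f = 0.5:
P = [sin((1−f)δ)·A + sin(fδ)·B] / sin δ = 0.5455·A + 0.5455·B in Cartesian coordinates,
giving P = (-0.1997, 0.2723, -0.9413), i.e. latitude -70.27°, longitude 126.26°.

-70.27°, 126.26°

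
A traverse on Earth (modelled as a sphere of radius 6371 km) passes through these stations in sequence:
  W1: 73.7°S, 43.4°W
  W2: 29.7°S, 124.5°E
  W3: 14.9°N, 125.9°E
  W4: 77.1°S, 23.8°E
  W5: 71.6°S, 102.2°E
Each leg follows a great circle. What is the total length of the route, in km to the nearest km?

Leg W1→W2: central angle 1.3314 rad, distance 8482.0 km.
Leg W2→W3: central angle 0.7788 rad, distance 4961.6 km.
Leg W3→W4: central angle 1.8712 rad, distance 11921.2 km.
Leg W4→W5: central angle 0.3508 rad, distance 2235.0 km.
Total: 8482.0 + 4961.6 + 11921.2 + 2235.0 ≈ 27600 km.

27600 km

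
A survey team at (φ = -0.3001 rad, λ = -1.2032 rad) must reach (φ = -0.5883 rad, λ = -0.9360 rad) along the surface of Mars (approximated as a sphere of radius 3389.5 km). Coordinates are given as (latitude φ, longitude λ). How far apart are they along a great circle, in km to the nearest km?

1271 km

Let φ₁ = -0.3001 rad, φ₂ = -0.5883 rad, and Δλ = 0.2672 rad.
cos c = sin φ₁ sin φ₂ + cos φ₁ cos φ₂ cos Δλ = (-0.2956)(-0.5549) + (0.9553)(0.8319)(0.9645) = 0.93056,
so c = arccos(0.93056) = 0.37487 rad.
Distance = R·c = 3389.5 × 0.3749 ≈ 1271 km.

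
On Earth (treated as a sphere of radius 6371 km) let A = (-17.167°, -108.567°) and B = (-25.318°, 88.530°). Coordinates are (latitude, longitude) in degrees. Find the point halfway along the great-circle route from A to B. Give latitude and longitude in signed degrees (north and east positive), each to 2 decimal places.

The central angle between A and B is δ = 2.3452 rad.
With f = 0.5, the slerp weights are sin((1−f)δ)/sin δ = 1.2895 and sin(fδ)/sin δ = 1.2895.
Weighted sum of the unit vectors: (1.2895)·(-0.3042,-0.9057,-0.2952) + (1.2895)·(0.0232,0.9037,-0.4276) = (-0.3624, -0.0027, -0.9320).
Converting back: φ = atan2(z, √(x²+y²)) = -68.75°, λ = atan2(y, x) = -179.58°.

-68.75°, -179.58°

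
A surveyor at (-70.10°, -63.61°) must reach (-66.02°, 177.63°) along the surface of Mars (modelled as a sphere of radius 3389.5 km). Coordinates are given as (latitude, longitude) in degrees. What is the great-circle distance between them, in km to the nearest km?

2223 km

With latitudes φ₁ = -70.100°, φ₂ = -66.020° and longitude difference Δλ = -118.760°:
cos c = sin φ₁ sin φ₂ + cos φ₁ cos φ₂ cos Δλ = (-0.9403)(-0.9137) + (0.3404)(0.4064)(-0.4811) = 0.79257,
so c = arccos(0.79257) = 0.65578 rad.
Distance = R·c = 3389.5 × 0.6558 ≈ 2223 km.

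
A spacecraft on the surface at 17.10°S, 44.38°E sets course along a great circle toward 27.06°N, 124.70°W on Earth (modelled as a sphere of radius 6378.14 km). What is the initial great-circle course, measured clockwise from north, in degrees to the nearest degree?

316°

Δλ = -169.080° = -2.9510 rad.
y = sin Δλ · cos φ₂ = (-0.1894)(0.8905) = -0.1687
x = cos φ₁ sin φ₂ − sin φ₁ cos φ₂ cos Δλ = (0.9558)(0.4549) − (-0.2940)(0.8905)(-0.9819) = 0.1777
θ = atan2(y, x) = -43.51°; adding 360° gives 316°.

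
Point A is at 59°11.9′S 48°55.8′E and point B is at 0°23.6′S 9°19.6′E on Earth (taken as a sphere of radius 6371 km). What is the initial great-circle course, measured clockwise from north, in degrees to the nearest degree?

Δλ = -39.603° = -0.6912 rad.
y = sin Δλ · cos φ₂ = (-0.6375)(1.0000) = -0.6375
x = cos φ₁ sin φ₂ − sin φ₁ cos φ₂ cos Δλ = (0.5121)(-0.0069) − (-0.8589)(1.0000)(0.7705) = 0.6583
θ = atan2(y, x) = -44.08°; adding 360° gives 316°.

316°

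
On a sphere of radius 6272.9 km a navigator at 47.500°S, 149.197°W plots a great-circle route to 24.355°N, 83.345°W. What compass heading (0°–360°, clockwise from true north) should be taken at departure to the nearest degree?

56°

With φ₁ = -0.8290, φ₂ = 0.4251, Δλ = 1.1493 rad, the forward-azimuth formula gives
θ = atan2( sin Δλ cos φ₂ , cos φ₁ sin φ₂ − sin φ₁ cos φ₂ cos Δλ ) = atan2(0.8313, 0.5534) = 56.35°.
So the initial bearing is 56°.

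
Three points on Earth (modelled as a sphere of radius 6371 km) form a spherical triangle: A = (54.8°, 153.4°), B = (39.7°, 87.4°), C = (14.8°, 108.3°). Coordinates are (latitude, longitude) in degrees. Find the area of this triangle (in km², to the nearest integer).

9340694 km²

Side lengths (central angles): a = 0.5392, b = 0.9246, c = 0.7921 rad; semiperimeter s = 1.1280.
By l'Huilier's theorem, tan(E/4) = √[tan(s/2) tan((s−a)/2) tan((s−b)/2) tan((s−c)/2)], giving spherical excess E = 0.2301 rad.
Area = E·R² = 0.2301 × (6371)² ≈ 9340694 km².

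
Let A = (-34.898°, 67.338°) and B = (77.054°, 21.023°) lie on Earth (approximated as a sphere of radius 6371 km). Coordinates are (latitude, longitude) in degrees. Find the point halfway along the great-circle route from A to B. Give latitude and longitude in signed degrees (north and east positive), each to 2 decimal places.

Central angle δ = 2.0160 rad. Interpolating on the sphere with fraction f = 0.5:
P = [sin((1−f)δ)·A + sin(fδ)·B] / sin δ = 0.9371·A + 0.9371·B in Cartesian coordinates,
giving P = (0.4921, 0.7846, 0.3772), i.e. latitude 22.16°, longitude 57.90°.

22.16°, 57.90°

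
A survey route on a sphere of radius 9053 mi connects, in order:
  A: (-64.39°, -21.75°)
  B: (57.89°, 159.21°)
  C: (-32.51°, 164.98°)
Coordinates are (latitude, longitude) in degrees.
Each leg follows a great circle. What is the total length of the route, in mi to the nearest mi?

Leg A→B: central angle 3.0279 rad, distance 27411.2 mi.
Leg B→C: central angle 1.5800 rad, distance 14304.2 mi.
Total: 27411.2 + 14304.2 ≈ 41715 mi.

41715 mi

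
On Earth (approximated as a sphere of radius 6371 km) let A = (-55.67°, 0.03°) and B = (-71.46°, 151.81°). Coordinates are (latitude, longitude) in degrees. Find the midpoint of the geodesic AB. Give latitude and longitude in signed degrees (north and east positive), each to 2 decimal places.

-79.74°, 27.95°

Central angle δ = 0.8957 rad. Interpolating on the sphere with fraction f = 0.5:
P = [sin((1−f)δ)·A + sin(fδ)·B] / sin δ = 0.5547·A + 0.5547·B in Cartesian coordinates,
giving P = (0.1574, 0.0835, -0.9840), i.e. latitude -79.74°, longitude 27.95°.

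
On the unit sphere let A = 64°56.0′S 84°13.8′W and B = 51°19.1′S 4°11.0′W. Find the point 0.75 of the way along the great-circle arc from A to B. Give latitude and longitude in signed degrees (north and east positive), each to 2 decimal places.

-58.69°, -16.77°

The central angle between A and B is δ = 0.7184 rad.
With f = 0.75, the slerp weights are sin((1−f)δ)/sin δ = 0.2714 and sin(fδ)/sin δ = 0.7796.
Weighted sum of the unit vectors: (0.2714)·(0.0426,-0.4215,-0.9058) + (0.7796)·(0.6233,-0.0456,-0.7806) = (0.4975, -0.1499, -0.8544).
Converting back: φ = atan2(z, √(x²+y²)) = -58.69°, λ = atan2(y, x) = -16.77°.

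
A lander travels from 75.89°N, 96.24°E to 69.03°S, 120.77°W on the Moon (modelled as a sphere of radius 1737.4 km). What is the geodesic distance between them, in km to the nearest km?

5071 km

With latitudes φ₁ = 75.890°, φ₂ = -69.030° and longitude difference Δλ = 142.990°:
Haversine: a = sin²(Δφ/2) + cos φ₁ cos φ₂ sin²(Δλ/2) = 0.9092 + (0.2438)(0.3579)(0.8993) = 0.98763.
Central angle c = 2·arcsin(√a) = 2.91871 rad.
Distance = R·c = 1737.4 × 2.9187 ≈ 5071 km.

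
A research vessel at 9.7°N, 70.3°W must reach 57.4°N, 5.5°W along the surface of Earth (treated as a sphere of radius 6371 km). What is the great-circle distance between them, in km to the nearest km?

7606 km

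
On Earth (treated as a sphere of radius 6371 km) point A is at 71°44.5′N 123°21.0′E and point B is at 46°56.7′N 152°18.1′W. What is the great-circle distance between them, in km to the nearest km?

4932 km

With latitudes φ₁ = 71.742°, φ₂ = 46.945° and longitude difference Δλ = 84.348°:
Haversine: a = sin²(Δφ/2) + cos φ₁ cos φ₂ sin²(Δλ/2) = 0.0461 + (0.3133)(0.6827)(0.4508) = 0.14251.
Central angle c = 2·arcsin(√a) = 0.77421 rad.
Distance = R·c = 6371 × 0.7742 ≈ 4932 km.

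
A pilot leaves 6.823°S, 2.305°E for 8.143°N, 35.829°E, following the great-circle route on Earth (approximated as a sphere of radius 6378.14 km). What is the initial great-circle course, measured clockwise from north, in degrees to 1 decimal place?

66.4°

With φ₁ = -0.1191, φ₂ = 0.1421, Δλ = 0.5851 rad, the forward-azimuth formula gives
θ = atan2( sin Δλ cos φ₂ , cos φ₁ sin φ₂ − sin φ₁ cos φ₂ cos Δλ ) = atan2(0.5467, 0.2387) = 66.42°.
So the initial bearing is 66.4°.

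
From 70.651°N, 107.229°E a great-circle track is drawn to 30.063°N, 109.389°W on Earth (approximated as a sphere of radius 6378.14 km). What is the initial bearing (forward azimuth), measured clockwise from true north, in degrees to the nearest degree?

With φ₁ = 1.2331, φ₂ = 0.5247, Δλ = 2.5025 rad, the forward-azimuth formula gives
θ = atan2( sin Δλ cos φ₂ , cos φ₁ sin φ₂ − sin φ₁ cos φ₂ cos Δλ ) = atan2(0.5162, 0.8214) = 32.15°.
So the initial bearing is 32°.

32°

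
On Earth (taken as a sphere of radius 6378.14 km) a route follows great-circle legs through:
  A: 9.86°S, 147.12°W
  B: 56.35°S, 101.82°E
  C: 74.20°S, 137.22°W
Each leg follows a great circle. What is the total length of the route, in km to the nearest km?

Leg A→B: central angle 1.6245 rad, distance 10361.0 km.
Leg B→C: central angle 0.7621 rad, distance 4860.9 km.
Total: 10361.0 + 4860.9 ≈ 15222 km.

15222 km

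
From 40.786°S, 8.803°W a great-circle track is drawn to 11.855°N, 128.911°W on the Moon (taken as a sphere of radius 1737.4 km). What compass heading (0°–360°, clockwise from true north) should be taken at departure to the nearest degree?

With φ₁ = -0.7118, φ₂ = 0.2069, Δλ = -2.0963 rad, the forward-azimuth formula gives
θ = atan2( sin Δλ cos φ₂ , cos φ₁ sin φ₂ − sin φ₁ cos φ₂ cos Δλ ) = atan2(-0.8466, -0.1651) = -101.04°.
Adding 360° brings this into [0°, 360°): 259°.

259°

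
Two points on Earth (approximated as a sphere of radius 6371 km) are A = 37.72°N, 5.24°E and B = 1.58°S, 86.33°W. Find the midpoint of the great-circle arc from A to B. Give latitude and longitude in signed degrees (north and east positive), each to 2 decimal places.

24.92°, -47.37°

The central angle between A and B is δ = 1.6093 rad.
With f = 0.5, the slerp weights are sin((1−f)δ)/sin δ = 0.7211 and sin(fδ)/sin δ = 0.7211.
Weighted sum of the unit vectors: (0.7211)·(0.7877,0.0722,0.6118) + (0.7211)·(0.0640,-0.9976,-0.0276) = (0.6142, -0.6673, 0.4213).
Converting back: φ = atan2(z, √(x²+y²)) = 24.92°, λ = atan2(y, x) = -47.37°.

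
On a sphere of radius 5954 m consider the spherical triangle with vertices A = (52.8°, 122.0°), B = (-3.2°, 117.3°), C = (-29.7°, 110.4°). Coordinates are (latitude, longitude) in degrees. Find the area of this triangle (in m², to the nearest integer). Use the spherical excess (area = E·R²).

Side lengths (central angles): a = 0.4764, b = 1.4507, c = 0.9798 rad; semiperimeter s = 1.4535.
By l'Huilier's theorem, tan(E/4) = √[tan(s/2) tan((s−a)/2) tan((s−b)/2) tan((s−c)/2)], giving spherical excess E = 0.0502 rad.
Area = E·R² = 0.0502 × (5954)² ≈ 1778756 m².

1778756 m²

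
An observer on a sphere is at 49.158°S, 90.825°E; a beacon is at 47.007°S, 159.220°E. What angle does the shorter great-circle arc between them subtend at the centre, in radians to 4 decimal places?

Let φ₁ = -0.8580 rad, φ₂ = -0.8204 rad, and Δλ = 1.1937 rad.
Haversine: a = sin²(Δφ/2) + cos φ₁ cos φ₂ sin²(Δλ/2) = 0.0004 + (0.6540)(0.6819)(0.3159) = 0.14123.
Central angle c = 2·arcsin(√a) = 0.77052 rad.
So the angular separation is 0.7705 rad.

0.7705 rad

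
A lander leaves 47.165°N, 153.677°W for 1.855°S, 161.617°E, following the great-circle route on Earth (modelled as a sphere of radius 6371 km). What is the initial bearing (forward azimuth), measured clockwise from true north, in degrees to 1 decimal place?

With φ₁ = 0.8232, φ₂ = -0.0324, Δλ = -0.7803 rad, the forward-azimuth formula gives
θ = atan2( sin Δλ cos φ₂ , cos φ₁ sin φ₂ − sin φ₁ cos φ₂ cos Δλ ) = atan2(-0.7031, -0.5429) = -127.67°.
Adding 360° brings this into [0°, 360°): 232.3°.

232.3°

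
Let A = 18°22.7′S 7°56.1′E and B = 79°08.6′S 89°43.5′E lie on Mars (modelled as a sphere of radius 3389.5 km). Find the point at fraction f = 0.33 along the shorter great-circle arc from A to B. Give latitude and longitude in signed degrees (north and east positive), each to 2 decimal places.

-41.05°, 13.88°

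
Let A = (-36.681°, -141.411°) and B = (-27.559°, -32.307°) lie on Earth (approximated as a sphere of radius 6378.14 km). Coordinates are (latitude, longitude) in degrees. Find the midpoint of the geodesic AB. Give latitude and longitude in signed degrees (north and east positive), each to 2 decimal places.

-47.20°, -82.84°

Central angle δ = 1.5271 rad. Interpolating on the sphere with fraction f = 0.5:
P = [sin((1−f)δ)·A + sin(fδ)·B] / sin δ = 0.6922·A + 0.6922·B in Cartesian coordinates,
giving P = (0.0847, -0.6742, -0.7337), i.e. latitude -47.20°, longitude -82.84°.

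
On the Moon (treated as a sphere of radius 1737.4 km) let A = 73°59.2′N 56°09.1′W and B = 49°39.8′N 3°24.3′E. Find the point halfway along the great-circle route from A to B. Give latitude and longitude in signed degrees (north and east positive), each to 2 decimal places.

64.50°, -13.41°

The central angle between A and B is δ = 0.6039 rad.
With f = 0.5, the slerp weights are sin((1−f)δ)/sin δ = 0.5237 and sin(fδ)/sin δ = 0.5237.
Weighted sum of the unit vectors: (0.5237)·(0.1537,-0.2291,0.9612) + (0.5237)·(0.6461,0.0384,0.7623) = (0.4188, -0.0998, 0.9026).
Converting back: φ = atan2(z, √(x²+y²)) = 64.50°, λ = atan2(y, x) = -13.41°.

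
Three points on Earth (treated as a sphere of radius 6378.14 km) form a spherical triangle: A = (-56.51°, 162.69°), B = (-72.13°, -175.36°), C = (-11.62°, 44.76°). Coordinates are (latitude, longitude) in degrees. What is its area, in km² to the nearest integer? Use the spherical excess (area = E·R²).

13485627 km²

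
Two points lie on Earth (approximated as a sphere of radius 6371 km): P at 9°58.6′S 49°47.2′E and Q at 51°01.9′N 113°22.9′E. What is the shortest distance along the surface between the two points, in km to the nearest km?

9108 km

With latitudes φ₁ = -9.977°, φ₂ = 51.032° and longitude difference Δλ = 63.595°:
cos c = sin φ₁ sin φ₂ + cos φ₁ cos φ₂ cos Δλ = (-0.1732)(0.7775) + (0.9849)(0.6289)(0.4447) = 0.14075,
so c = arccos(0.14075) = 1.42958 rad.
Distance = R·c = 6371 × 1.4296 ≈ 9108 km.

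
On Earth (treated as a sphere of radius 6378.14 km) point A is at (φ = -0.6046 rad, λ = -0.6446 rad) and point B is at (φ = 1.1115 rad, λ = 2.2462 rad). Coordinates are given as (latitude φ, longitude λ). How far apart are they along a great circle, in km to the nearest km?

With latitudes φ₁ = -34.641°, φ₂ = 63.684° and longitude difference Δλ = 165.631°:
cos c = sin φ₁ sin φ₂ + cos φ₁ cos φ₂ cos Δλ = (-0.5684)(0.8964) + (0.8227)(0.4433)(-0.9687) = -0.86284,
so c = arccos(-0.86284) = 2.61166 rad.
Distance = R·c = 6378.14 × 2.6117 ≈ 16658 km.

16658 km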